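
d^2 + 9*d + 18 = (d + 3)*(d + 6)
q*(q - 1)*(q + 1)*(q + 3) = q^4 + 3*q^3 - q^2 - 3*q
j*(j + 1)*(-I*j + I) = -I*j^3 + I*j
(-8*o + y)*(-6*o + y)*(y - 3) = 48*o^2*y - 144*o^2 - 14*o*y^2 + 42*o*y + y^3 - 3*y^2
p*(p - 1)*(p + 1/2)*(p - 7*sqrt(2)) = p^4 - 7*sqrt(2)*p^3 - p^3/2 - p^2/2 + 7*sqrt(2)*p^2/2 + 7*sqrt(2)*p/2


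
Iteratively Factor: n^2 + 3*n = (n + 3)*(n)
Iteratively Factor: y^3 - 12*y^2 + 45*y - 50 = (y - 2)*(y^2 - 10*y + 25) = (y - 5)*(y - 2)*(y - 5)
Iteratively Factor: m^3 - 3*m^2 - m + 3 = (m - 1)*(m^2 - 2*m - 3) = (m - 3)*(m - 1)*(m + 1)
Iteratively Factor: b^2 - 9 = (b - 3)*(b + 3)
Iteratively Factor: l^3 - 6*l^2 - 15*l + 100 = (l + 4)*(l^2 - 10*l + 25) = (l - 5)*(l + 4)*(l - 5)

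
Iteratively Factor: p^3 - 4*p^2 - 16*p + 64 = (p - 4)*(p^2 - 16) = (p - 4)*(p + 4)*(p - 4)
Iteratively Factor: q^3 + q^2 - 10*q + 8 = (q - 2)*(q^2 + 3*q - 4) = (q - 2)*(q - 1)*(q + 4)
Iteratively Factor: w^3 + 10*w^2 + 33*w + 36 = (w + 3)*(w^2 + 7*w + 12) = (w + 3)*(w + 4)*(w + 3)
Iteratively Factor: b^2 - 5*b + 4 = (b - 4)*(b - 1)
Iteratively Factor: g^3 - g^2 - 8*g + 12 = (g - 2)*(g^2 + g - 6) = (g - 2)*(g + 3)*(g - 2)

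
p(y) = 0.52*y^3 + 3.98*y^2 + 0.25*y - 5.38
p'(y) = 1.56*y^2 + 7.96*y + 0.25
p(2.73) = 35.55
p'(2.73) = 33.61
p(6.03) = 254.86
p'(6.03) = 104.97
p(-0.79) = -3.35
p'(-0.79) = -5.06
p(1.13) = 0.73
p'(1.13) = 11.24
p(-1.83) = 4.30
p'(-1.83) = -9.09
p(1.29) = 2.68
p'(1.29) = 13.11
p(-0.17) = -5.31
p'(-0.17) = -1.06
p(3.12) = 49.94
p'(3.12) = 40.27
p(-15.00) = -868.63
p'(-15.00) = 231.85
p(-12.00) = -333.82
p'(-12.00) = 129.37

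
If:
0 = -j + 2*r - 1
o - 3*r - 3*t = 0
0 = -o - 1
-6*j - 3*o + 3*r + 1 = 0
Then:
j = 11/9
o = -1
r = 10/9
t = -13/9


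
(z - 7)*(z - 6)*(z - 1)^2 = z^4 - 15*z^3 + 69*z^2 - 97*z + 42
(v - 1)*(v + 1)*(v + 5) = v^3 + 5*v^2 - v - 5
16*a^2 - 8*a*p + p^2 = (-4*a + p)^2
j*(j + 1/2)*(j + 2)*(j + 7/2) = j^4 + 6*j^3 + 39*j^2/4 + 7*j/2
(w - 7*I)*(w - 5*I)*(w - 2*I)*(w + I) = w^4 - 13*I*w^3 - 45*w^2 + 11*I*w - 70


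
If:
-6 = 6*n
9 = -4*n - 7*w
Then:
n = -1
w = -5/7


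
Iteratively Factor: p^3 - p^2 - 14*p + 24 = (p - 2)*(p^2 + p - 12) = (p - 3)*(p - 2)*(p + 4)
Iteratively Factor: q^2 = (q)*(q)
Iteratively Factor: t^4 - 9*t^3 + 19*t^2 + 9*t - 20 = (t + 1)*(t^3 - 10*t^2 + 29*t - 20) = (t - 5)*(t + 1)*(t^2 - 5*t + 4) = (t - 5)*(t - 1)*(t + 1)*(t - 4)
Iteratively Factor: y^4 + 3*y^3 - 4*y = (y)*(y^3 + 3*y^2 - 4) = y*(y + 2)*(y^2 + y - 2) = y*(y - 1)*(y + 2)*(y + 2)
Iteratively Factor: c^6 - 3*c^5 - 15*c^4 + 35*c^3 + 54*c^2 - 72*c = (c - 1)*(c^5 - 2*c^4 - 17*c^3 + 18*c^2 + 72*c) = (c - 3)*(c - 1)*(c^4 + c^3 - 14*c^2 - 24*c) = (c - 4)*(c - 3)*(c - 1)*(c^3 + 5*c^2 + 6*c) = (c - 4)*(c - 3)*(c - 1)*(c + 3)*(c^2 + 2*c) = (c - 4)*(c - 3)*(c - 1)*(c + 2)*(c + 3)*(c)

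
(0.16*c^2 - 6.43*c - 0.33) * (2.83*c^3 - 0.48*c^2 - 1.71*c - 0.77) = 0.4528*c^5 - 18.2737*c^4 + 1.8789*c^3 + 11.0305*c^2 + 5.5154*c + 0.2541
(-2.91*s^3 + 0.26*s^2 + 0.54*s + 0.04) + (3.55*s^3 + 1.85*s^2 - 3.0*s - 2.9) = 0.64*s^3 + 2.11*s^2 - 2.46*s - 2.86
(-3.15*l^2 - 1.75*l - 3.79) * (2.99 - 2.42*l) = 7.623*l^3 - 5.1835*l^2 + 3.9393*l - 11.3321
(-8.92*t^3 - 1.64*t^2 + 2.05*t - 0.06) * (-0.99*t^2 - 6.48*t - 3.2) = 8.8308*t^5 + 59.4252*t^4 + 37.1417*t^3 - 7.9766*t^2 - 6.1712*t + 0.192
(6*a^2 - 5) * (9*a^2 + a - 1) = 54*a^4 + 6*a^3 - 51*a^2 - 5*a + 5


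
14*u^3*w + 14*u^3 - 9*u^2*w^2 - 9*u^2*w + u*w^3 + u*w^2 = (-7*u + w)*(-2*u + w)*(u*w + u)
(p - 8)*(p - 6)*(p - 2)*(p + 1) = p^4 - 15*p^3 + 60*p^2 - 20*p - 96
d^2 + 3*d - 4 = (d - 1)*(d + 4)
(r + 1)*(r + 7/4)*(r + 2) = r^3 + 19*r^2/4 + 29*r/4 + 7/2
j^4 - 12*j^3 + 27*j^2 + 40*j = j*(j - 8)*(j - 5)*(j + 1)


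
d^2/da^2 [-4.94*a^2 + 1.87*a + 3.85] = -9.88000000000000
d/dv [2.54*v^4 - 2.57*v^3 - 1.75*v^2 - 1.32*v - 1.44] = 10.16*v^3 - 7.71*v^2 - 3.5*v - 1.32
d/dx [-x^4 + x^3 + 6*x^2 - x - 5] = -4*x^3 + 3*x^2 + 12*x - 1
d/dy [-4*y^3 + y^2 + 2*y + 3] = -12*y^2 + 2*y + 2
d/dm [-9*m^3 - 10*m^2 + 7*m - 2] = -27*m^2 - 20*m + 7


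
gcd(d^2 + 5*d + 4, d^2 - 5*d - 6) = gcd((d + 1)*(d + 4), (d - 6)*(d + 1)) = d + 1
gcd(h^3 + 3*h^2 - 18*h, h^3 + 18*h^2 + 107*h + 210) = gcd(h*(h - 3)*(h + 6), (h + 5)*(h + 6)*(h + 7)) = h + 6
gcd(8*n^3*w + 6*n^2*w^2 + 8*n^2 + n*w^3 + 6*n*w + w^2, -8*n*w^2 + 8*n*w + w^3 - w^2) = 1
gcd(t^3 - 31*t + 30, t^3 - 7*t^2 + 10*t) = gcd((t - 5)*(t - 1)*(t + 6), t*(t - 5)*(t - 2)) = t - 5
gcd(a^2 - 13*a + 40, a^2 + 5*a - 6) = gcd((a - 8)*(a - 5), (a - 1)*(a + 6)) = 1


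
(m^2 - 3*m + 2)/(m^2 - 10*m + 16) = (m - 1)/(m - 8)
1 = 1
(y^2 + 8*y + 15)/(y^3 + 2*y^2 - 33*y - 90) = 1/(y - 6)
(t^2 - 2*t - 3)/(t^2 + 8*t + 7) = (t - 3)/(t + 7)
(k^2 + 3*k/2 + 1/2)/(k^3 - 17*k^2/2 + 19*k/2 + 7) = (k + 1)/(k^2 - 9*k + 14)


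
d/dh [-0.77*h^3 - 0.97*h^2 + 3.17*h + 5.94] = -2.31*h^2 - 1.94*h + 3.17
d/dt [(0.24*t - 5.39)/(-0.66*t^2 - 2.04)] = (0.1584*t^2 - 7.1148*t - 0.4896)/(0.4356*t^4 + 2.6928*t^2 + 4.1616)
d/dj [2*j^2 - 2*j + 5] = 4*j - 2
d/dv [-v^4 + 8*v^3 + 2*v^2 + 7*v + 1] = -4*v^3 + 24*v^2 + 4*v + 7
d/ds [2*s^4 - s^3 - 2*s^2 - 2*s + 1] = 8*s^3 - 3*s^2 - 4*s - 2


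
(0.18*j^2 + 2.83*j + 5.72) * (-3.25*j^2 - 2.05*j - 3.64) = -0.585*j^4 - 9.5665*j^3 - 25.0467*j^2 - 22.0272*j - 20.8208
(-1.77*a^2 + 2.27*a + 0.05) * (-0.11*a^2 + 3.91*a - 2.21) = 0.1947*a^4 - 7.1704*a^3 + 12.7819*a^2 - 4.8212*a - 0.1105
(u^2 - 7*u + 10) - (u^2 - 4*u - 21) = 31 - 3*u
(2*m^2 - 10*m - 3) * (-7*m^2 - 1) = -14*m^4 + 70*m^3 + 19*m^2 + 10*m + 3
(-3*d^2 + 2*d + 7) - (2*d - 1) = 8 - 3*d^2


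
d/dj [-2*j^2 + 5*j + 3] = 5 - 4*j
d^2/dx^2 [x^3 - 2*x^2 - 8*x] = 6*x - 4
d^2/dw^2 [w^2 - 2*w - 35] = 2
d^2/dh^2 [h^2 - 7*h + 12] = 2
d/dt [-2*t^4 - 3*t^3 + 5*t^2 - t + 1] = -8*t^3 - 9*t^2 + 10*t - 1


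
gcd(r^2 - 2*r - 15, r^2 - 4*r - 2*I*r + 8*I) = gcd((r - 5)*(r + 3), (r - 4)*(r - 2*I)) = 1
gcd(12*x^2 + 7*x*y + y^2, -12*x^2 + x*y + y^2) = 4*x + y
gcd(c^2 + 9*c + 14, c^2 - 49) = c + 7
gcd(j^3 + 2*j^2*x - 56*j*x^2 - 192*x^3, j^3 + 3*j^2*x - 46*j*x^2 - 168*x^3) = j^2 + 10*j*x + 24*x^2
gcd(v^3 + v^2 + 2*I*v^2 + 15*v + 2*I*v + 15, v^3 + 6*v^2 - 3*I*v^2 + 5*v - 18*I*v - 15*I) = v^2 + v*(1 - 3*I) - 3*I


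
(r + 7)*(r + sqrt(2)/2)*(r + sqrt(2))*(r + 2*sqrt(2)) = r^4 + 7*sqrt(2)*r^3/2 + 7*r^3 + 7*r^2 + 49*sqrt(2)*r^2/2 + 2*sqrt(2)*r + 49*r + 14*sqrt(2)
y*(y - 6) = y^2 - 6*y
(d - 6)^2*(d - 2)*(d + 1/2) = d^4 - 27*d^3/2 + 53*d^2 - 42*d - 36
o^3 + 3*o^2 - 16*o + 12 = (o - 2)*(o - 1)*(o + 6)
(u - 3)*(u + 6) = u^2 + 3*u - 18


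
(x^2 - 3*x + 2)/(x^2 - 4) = (x - 1)/(x + 2)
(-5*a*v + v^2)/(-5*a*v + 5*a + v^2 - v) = v/(v - 1)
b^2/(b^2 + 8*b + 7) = b^2/(b^2 + 8*b + 7)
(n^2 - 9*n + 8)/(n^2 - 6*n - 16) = (n - 1)/(n + 2)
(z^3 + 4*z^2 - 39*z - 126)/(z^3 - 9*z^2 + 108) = (z + 7)/(z - 6)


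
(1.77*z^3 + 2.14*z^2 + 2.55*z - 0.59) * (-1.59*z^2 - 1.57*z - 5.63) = -2.8143*z^5 - 6.1815*z^4 - 17.3794*z^3 - 15.1136*z^2 - 13.4302*z + 3.3217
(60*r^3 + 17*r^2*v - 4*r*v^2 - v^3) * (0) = 0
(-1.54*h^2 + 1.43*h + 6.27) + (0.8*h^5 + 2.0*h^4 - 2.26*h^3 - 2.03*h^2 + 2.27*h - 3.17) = 0.8*h^5 + 2.0*h^4 - 2.26*h^3 - 3.57*h^2 + 3.7*h + 3.1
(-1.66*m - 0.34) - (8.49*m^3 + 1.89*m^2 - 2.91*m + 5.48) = -8.49*m^3 - 1.89*m^2 + 1.25*m - 5.82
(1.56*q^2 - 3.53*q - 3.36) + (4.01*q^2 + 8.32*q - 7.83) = 5.57*q^2 + 4.79*q - 11.19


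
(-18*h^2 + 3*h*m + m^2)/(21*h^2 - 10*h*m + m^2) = (-6*h - m)/(7*h - m)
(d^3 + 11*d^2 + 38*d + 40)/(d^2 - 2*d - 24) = (d^2 + 7*d + 10)/(d - 6)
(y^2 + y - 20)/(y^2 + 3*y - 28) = (y + 5)/(y + 7)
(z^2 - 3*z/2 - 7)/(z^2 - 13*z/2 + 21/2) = (z + 2)/(z - 3)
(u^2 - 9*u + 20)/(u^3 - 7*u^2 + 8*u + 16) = (u - 5)/(u^2 - 3*u - 4)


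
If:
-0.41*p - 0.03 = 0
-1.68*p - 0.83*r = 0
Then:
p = -0.07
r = 0.15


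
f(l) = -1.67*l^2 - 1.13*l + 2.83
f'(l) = -3.34*l - 1.13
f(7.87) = -109.50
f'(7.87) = -27.42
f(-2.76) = -6.77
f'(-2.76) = 8.09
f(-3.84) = -17.46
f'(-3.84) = 11.70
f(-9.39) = -133.81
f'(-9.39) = 30.23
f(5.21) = -48.39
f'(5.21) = -18.53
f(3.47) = -21.20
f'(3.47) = -12.72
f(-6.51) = -60.59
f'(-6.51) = 20.61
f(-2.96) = -8.46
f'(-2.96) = 8.76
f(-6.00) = -50.51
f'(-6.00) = 18.91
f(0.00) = 2.83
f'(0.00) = -1.13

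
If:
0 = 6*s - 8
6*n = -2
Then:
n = -1/3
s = 4/3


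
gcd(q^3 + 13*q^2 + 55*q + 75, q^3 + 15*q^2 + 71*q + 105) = q^2 + 8*q + 15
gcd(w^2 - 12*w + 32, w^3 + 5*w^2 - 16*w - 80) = w - 4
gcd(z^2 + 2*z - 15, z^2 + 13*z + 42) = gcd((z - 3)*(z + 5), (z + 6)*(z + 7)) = 1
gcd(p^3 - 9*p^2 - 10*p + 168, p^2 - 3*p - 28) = p^2 - 3*p - 28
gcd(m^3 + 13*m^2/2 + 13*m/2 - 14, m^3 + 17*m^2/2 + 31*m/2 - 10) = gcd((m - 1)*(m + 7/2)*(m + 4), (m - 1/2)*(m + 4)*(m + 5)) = m + 4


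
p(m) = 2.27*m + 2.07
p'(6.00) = 2.27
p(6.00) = 15.69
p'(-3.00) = 2.27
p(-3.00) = -4.74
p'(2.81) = 2.27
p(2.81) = 8.45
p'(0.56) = 2.27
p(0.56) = 3.34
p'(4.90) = 2.27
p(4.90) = 13.19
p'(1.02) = 2.27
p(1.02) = 4.39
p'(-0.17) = 2.27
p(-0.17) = 1.68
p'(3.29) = 2.27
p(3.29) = 9.54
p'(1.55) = 2.27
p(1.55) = 5.59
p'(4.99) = 2.27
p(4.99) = 13.40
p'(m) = 2.27000000000000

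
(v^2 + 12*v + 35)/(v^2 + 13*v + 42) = (v + 5)/(v + 6)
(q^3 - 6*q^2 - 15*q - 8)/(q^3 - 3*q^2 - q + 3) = (q^2 - 7*q - 8)/(q^2 - 4*q + 3)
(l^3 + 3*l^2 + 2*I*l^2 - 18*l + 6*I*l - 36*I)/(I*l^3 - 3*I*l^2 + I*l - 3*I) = (-I*l^2 + l*(2 - 6*I) + 12)/(l^2 + 1)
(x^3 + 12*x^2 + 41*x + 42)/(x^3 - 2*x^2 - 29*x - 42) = (x + 7)/(x - 7)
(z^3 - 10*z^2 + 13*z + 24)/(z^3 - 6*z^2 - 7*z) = (z^2 - 11*z + 24)/(z*(z - 7))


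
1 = 1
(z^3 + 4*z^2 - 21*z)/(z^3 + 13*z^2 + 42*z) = (z - 3)/(z + 6)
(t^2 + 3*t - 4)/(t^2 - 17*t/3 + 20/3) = 3*(t^2 + 3*t - 4)/(3*t^2 - 17*t + 20)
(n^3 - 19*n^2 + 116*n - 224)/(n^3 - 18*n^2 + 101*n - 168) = (n - 4)/(n - 3)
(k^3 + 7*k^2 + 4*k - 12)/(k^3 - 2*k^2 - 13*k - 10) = (k^2 + 5*k - 6)/(k^2 - 4*k - 5)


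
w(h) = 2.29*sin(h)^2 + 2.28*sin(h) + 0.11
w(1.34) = 4.50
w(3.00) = 0.48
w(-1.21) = -0.02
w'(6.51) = 3.23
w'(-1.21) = -0.71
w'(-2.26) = 0.80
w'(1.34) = 1.54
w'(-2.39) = 0.62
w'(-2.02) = 0.80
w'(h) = 4.58*sin(h)*cos(h) + 2.28*cos(h)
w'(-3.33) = -3.08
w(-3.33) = 0.62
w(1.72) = 4.60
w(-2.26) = -0.29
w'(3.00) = -2.90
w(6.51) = 0.74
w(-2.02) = -0.09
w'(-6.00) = 3.42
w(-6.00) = 0.93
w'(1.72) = -1.01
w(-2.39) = -0.38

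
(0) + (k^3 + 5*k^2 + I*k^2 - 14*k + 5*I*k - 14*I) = k^3 + 5*k^2 + I*k^2 - 14*k + 5*I*k - 14*I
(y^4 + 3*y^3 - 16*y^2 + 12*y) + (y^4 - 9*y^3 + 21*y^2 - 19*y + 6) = 2*y^4 - 6*y^3 + 5*y^2 - 7*y + 6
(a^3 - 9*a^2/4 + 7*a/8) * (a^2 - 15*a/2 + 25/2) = a^5 - 39*a^4/4 + 121*a^3/4 - 555*a^2/16 + 175*a/16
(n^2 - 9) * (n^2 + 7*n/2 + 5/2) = n^4 + 7*n^3/2 - 13*n^2/2 - 63*n/2 - 45/2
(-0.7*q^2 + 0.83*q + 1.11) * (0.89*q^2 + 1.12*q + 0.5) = -0.623*q^4 - 0.0453*q^3 + 1.5675*q^2 + 1.6582*q + 0.555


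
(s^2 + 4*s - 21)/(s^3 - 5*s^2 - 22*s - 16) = (-s^2 - 4*s + 21)/(-s^3 + 5*s^2 + 22*s + 16)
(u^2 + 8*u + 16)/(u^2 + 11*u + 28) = (u + 4)/(u + 7)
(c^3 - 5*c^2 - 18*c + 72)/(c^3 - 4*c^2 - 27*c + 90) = (c + 4)/(c + 5)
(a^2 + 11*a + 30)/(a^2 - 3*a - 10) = (a^2 + 11*a + 30)/(a^2 - 3*a - 10)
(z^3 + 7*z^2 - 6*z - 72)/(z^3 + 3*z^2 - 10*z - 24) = (z + 6)/(z + 2)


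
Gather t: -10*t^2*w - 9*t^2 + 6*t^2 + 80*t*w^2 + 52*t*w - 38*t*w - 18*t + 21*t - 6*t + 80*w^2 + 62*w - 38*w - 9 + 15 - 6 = t^2*(-10*w - 3) + t*(80*w^2 + 14*w - 3) + 80*w^2 + 24*w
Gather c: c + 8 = c + 8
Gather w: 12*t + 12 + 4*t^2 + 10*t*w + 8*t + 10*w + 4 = 4*t^2 + 20*t + w*(10*t + 10) + 16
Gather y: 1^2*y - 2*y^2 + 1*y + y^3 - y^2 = y^3 - 3*y^2 + 2*y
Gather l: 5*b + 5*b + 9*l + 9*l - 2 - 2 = 10*b + 18*l - 4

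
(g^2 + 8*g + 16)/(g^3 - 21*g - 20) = (g + 4)/(g^2 - 4*g - 5)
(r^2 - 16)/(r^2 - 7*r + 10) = (r^2 - 16)/(r^2 - 7*r + 10)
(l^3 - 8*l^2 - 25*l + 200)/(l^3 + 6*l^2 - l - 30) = (l^2 - 13*l + 40)/(l^2 + l - 6)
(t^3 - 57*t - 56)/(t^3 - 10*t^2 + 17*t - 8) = (t^2 + 8*t + 7)/(t^2 - 2*t + 1)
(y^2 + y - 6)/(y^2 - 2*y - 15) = (y - 2)/(y - 5)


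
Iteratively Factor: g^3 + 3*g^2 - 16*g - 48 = (g + 4)*(g^2 - g - 12) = (g - 4)*(g + 4)*(g + 3)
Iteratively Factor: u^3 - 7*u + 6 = (u - 2)*(u^2 + 2*u - 3) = (u - 2)*(u - 1)*(u + 3)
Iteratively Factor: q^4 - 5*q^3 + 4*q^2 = (q - 4)*(q^3 - q^2) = q*(q - 4)*(q^2 - q) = q^2*(q - 4)*(q - 1)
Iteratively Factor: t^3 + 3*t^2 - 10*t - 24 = (t + 2)*(t^2 + t - 12) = (t - 3)*(t + 2)*(t + 4)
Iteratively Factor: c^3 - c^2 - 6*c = (c + 2)*(c^2 - 3*c) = (c - 3)*(c + 2)*(c)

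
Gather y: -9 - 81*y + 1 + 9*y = -72*y - 8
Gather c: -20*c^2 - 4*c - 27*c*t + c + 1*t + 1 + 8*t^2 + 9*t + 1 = -20*c^2 + c*(-27*t - 3) + 8*t^2 + 10*t + 2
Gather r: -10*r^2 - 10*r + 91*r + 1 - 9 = -10*r^2 + 81*r - 8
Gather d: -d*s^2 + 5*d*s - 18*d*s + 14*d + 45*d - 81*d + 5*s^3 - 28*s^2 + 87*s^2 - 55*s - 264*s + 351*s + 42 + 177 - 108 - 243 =d*(-s^2 - 13*s - 22) + 5*s^3 + 59*s^2 + 32*s - 132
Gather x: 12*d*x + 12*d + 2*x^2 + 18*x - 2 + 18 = 12*d + 2*x^2 + x*(12*d + 18) + 16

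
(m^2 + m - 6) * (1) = m^2 + m - 6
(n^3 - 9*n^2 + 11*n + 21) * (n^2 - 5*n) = n^5 - 14*n^4 + 56*n^3 - 34*n^2 - 105*n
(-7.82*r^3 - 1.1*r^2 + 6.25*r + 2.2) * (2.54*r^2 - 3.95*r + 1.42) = -19.8628*r^5 + 28.095*r^4 + 9.1156*r^3 - 20.6615*r^2 + 0.184999999999999*r + 3.124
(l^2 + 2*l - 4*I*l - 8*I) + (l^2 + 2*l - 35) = 2*l^2 + 4*l - 4*I*l - 35 - 8*I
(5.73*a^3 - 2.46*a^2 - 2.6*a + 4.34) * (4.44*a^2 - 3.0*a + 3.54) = 25.4412*a^5 - 28.1124*a^4 + 16.1202*a^3 + 18.3612*a^2 - 22.224*a + 15.3636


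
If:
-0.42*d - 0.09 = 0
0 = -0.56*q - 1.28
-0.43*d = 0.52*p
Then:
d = -0.21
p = 0.18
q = -2.29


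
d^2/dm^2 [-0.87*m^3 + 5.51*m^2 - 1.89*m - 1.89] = 11.02 - 5.22*m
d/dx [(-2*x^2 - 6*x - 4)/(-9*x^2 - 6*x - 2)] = 2*(-21*x^2 - 32*x - 6)/(81*x^4 + 108*x^3 + 72*x^2 + 24*x + 4)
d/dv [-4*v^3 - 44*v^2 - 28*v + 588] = -12*v^2 - 88*v - 28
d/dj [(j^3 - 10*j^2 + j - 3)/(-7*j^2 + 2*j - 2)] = (-7*j^4 + 4*j^3 - 19*j^2 - 2*j + 4)/(49*j^4 - 28*j^3 + 32*j^2 - 8*j + 4)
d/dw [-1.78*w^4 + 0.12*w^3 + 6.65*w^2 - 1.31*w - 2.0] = -7.12*w^3 + 0.36*w^2 + 13.3*w - 1.31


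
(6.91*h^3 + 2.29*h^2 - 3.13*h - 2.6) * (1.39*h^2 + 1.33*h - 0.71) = 9.6049*h^5 + 12.3734*h^4 - 6.2111*h^3 - 9.4028*h^2 - 1.2357*h + 1.846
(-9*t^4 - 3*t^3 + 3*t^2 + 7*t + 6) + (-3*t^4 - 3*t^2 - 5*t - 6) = -12*t^4 - 3*t^3 + 2*t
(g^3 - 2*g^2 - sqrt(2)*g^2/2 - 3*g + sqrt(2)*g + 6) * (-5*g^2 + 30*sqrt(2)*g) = -5*g^5 + 10*g^4 + 65*sqrt(2)*g^4/2 - 65*sqrt(2)*g^3 - 15*g^3 - 90*sqrt(2)*g^2 + 30*g^2 + 180*sqrt(2)*g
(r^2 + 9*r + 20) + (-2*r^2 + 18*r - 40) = -r^2 + 27*r - 20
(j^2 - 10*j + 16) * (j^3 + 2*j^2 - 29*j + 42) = j^5 - 8*j^4 - 33*j^3 + 364*j^2 - 884*j + 672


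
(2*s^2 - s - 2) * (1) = 2*s^2 - s - 2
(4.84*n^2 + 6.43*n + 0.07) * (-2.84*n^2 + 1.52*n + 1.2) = -13.7456*n^4 - 10.9044*n^3 + 15.3828*n^2 + 7.8224*n + 0.084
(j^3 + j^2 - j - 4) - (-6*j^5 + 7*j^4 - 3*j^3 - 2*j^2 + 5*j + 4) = 6*j^5 - 7*j^4 + 4*j^3 + 3*j^2 - 6*j - 8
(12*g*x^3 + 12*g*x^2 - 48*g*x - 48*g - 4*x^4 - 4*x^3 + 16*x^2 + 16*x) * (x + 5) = 12*g*x^4 + 72*g*x^3 + 12*g*x^2 - 288*g*x - 240*g - 4*x^5 - 24*x^4 - 4*x^3 + 96*x^2 + 80*x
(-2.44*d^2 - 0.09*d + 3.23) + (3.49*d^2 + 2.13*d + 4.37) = 1.05*d^2 + 2.04*d + 7.6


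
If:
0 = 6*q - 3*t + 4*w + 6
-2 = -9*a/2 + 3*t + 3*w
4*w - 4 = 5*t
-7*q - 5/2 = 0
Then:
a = -1205/252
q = -5/14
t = -55/14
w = -219/56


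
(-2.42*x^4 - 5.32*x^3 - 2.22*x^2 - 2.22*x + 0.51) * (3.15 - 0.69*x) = 1.6698*x^5 - 3.9522*x^4 - 15.2262*x^3 - 5.4612*x^2 - 7.3449*x + 1.6065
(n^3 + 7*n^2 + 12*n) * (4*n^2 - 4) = 4*n^5 + 28*n^4 + 44*n^3 - 28*n^2 - 48*n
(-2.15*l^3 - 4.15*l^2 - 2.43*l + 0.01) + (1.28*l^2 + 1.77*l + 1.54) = -2.15*l^3 - 2.87*l^2 - 0.66*l + 1.55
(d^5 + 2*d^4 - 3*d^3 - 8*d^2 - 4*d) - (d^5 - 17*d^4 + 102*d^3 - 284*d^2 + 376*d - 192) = 19*d^4 - 105*d^3 + 276*d^2 - 380*d + 192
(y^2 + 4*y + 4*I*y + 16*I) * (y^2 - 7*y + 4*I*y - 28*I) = y^4 - 3*y^3 + 8*I*y^3 - 44*y^2 - 24*I*y^2 + 48*y - 224*I*y + 448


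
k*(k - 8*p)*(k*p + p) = k^3*p - 8*k^2*p^2 + k^2*p - 8*k*p^2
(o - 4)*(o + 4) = o^2 - 16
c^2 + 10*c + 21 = (c + 3)*(c + 7)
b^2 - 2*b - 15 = (b - 5)*(b + 3)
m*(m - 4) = m^2 - 4*m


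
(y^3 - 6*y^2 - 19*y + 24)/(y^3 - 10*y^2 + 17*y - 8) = (y + 3)/(y - 1)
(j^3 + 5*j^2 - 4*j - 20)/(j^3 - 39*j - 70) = (j - 2)/(j - 7)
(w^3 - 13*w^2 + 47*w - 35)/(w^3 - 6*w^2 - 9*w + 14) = (w - 5)/(w + 2)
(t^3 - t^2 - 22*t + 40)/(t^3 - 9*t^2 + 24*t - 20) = (t^2 + t - 20)/(t^2 - 7*t + 10)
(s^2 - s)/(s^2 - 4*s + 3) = s/(s - 3)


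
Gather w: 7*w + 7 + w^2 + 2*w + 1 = w^2 + 9*w + 8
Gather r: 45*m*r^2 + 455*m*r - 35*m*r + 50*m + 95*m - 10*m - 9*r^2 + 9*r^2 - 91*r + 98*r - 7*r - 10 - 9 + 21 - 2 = 45*m*r^2 + 420*m*r + 135*m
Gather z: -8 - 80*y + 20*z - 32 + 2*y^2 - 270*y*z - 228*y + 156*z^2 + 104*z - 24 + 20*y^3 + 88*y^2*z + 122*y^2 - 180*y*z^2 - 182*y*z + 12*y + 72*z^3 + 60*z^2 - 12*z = 20*y^3 + 124*y^2 - 296*y + 72*z^3 + z^2*(216 - 180*y) + z*(88*y^2 - 452*y + 112) - 64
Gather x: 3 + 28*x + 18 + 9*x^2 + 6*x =9*x^2 + 34*x + 21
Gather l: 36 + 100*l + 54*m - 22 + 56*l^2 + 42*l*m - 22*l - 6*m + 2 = 56*l^2 + l*(42*m + 78) + 48*m + 16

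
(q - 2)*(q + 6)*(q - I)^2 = q^4 + 4*q^3 - 2*I*q^3 - 13*q^2 - 8*I*q^2 - 4*q + 24*I*q + 12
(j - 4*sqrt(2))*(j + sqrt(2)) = j^2 - 3*sqrt(2)*j - 8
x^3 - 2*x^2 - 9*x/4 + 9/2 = (x - 2)*(x - 3/2)*(x + 3/2)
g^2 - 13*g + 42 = (g - 7)*(g - 6)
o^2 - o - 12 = (o - 4)*(o + 3)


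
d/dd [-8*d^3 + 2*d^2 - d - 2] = -24*d^2 + 4*d - 1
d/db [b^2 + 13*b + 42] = 2*b + 13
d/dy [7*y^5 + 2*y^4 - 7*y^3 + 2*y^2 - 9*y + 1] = 35*y^4 + 8*y^3 - 21*y^2 + 4*y - 9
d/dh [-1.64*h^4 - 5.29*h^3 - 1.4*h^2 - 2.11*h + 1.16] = -6.56*h^3 - 15.87*h^2 - 2.8*h - 2.11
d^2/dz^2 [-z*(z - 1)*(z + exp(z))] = -z^2*exp(z) - 3*z*exp(z) - 6*z + 2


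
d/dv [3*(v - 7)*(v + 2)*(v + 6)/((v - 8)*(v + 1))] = 3*(v^4 - 14*v^3 + 13*v^2 + 152*v - 236)/(v^4 - 14*v^3 + 33*v^2 + 112*v + 64)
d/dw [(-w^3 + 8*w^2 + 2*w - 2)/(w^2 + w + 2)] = (-w^4 - 2*w^3 + 36*w + 6)/(w^4 + 2*w^3 + 5*w^2 + 4*w + 4)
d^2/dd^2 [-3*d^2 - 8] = -6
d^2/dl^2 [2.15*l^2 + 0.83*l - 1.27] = 4.30000000000000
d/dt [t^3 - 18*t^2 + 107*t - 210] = 3*t^2 - 36*t + 107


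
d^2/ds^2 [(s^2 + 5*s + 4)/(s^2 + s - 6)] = 4*(2*s^3 + 15*s^2 + 51*s + 47)/(s^6 + 3*s^5 - 15*s^4 - 35*s^3 + 90*s^2 + 108*s - 216)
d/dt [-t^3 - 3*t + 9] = -3*t^2 - 3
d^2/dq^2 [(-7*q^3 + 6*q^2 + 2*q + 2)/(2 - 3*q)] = 6*(21*q^3 - 42*q^2 + 28*q - 18)/(27*q^3 - 54*q^2 + 36*q - 8)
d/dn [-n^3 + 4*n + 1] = 4 - 3*n^2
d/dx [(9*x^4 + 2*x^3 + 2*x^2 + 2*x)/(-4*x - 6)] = (-27*x^4 - 58*x^3 - 11*x^2 - 6*x - 3)/(4*x^2 + 12*x + 9)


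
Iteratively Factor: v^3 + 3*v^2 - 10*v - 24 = (v + 4)*(v^2 - v - 6) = (v + 2)*(v + 4)*(v - 3)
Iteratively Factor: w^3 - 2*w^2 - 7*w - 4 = (w + 1)*(w^2 - 3*w - 4) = (w - 4)*(w + 1)*(w + 1)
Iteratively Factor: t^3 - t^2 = (t - 1)*(t^2) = t*(t - 1)*(t)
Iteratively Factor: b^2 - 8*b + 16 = (b - 4)*(b - 4)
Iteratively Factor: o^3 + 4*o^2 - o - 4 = (o + 1)*(o^2 + 3*o - 4) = (o + 1)*(o + 4)*(o - 1)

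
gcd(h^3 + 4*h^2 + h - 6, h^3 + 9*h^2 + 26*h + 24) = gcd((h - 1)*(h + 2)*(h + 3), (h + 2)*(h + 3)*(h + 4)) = h^2 + 5*h + 6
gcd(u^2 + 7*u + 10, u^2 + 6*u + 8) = u + 2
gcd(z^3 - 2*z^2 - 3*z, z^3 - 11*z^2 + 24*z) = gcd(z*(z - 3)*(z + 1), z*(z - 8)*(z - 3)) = z^2 - 3*z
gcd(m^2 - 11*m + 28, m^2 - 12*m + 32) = m - 4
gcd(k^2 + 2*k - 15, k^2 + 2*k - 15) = k^2 + 2*k - 15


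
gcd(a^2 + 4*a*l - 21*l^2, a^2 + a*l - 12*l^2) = a - 3*l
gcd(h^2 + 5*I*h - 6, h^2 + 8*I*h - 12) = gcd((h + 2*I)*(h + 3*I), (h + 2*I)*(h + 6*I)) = h + 2*I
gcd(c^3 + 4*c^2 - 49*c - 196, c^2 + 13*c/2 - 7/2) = c + 7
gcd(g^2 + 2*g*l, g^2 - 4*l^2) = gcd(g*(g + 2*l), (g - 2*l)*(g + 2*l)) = g + 2*l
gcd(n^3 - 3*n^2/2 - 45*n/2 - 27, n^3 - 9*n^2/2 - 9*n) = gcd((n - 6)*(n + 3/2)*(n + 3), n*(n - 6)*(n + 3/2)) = n^2 - 9*n/2 - 9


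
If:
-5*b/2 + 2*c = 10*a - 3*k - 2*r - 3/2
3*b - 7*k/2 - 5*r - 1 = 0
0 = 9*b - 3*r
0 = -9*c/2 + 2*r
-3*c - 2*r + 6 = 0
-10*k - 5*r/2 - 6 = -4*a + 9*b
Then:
No Solution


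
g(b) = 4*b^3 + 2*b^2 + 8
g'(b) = 12*b^2 + 4*b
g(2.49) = 82.15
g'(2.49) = 84.36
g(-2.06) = -18.48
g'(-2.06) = 42.68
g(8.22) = 2364.79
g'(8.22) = 843.70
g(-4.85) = -401.29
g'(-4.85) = 262.87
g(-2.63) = -50.93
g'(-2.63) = 72.48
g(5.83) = 868.60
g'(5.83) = 431.19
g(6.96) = 1453.50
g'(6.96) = 609.14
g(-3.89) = -197.19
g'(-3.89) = 166.03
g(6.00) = 944.00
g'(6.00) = 456.00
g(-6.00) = -784.00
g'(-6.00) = 408.00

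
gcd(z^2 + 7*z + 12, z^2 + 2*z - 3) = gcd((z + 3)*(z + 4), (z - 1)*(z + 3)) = z + 3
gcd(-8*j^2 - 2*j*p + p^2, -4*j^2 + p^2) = 2*j + p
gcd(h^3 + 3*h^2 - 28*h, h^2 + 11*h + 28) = h + 7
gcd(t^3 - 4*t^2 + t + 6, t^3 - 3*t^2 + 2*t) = t - 2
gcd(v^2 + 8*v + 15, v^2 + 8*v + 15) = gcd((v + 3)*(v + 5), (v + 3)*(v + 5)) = v^2 + 8*v + 15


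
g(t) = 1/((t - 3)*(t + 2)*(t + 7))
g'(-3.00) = 0.04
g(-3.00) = 0.04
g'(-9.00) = 0.00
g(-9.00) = -0.00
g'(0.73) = 0.00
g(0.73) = -0.02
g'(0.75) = 0.00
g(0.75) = -0.02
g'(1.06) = -0.00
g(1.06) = -0.02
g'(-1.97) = 44.44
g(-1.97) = -1.33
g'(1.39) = -0.00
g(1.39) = -0.02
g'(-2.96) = 0.04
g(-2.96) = 0.04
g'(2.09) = -0.02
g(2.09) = -0.03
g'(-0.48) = 0.02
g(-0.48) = -0.03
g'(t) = -1/((t - 3)*(t + 2)*(t + 7)^2) - 1/((t - 3)*(t + 2)^2*(t + 7)) - 1/((t - 3)^2*(t + 2)*(t + 7))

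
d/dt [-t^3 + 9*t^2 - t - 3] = -3*t^2 + 18*t - 1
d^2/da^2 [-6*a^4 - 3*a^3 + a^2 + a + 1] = -72*a^2 - 18*a + 2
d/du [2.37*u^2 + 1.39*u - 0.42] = 4.74*u + 1.39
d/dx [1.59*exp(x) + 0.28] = 1.59*exp(x)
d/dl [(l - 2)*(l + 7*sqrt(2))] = 2*l - 2 + 7*sqrt(2)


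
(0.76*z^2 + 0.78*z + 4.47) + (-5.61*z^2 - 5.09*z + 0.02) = -4.85*z^2 - 4.31*z + 4.49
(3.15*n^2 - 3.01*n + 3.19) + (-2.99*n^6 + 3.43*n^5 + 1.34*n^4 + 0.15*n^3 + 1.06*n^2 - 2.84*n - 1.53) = -2.99*n^6 + 3.43*n^5 + 1.34*n^4 + 0.15*n^3 + 4.21*n^2 - 5.85*n + 1.66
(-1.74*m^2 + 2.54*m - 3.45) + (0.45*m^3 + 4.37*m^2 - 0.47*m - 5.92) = 0.45*m^3 + 2.63*m^2 + 2.07*m - 9.37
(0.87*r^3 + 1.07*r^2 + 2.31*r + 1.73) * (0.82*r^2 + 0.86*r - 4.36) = 0.7134*r^5 + 1.6256*r^4 - 0.9788*r^3 - 1.26*r^2 - 8.5838*r - 7.5428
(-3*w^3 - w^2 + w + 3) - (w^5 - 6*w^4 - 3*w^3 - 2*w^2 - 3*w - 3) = -w^5 + 6*w^4 + w^2 + 4*w + 6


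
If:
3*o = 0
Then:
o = 0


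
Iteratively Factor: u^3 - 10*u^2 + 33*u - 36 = (u - 3)*(u^2 - 7*u + 12) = (u - 4)*(u - 3)*(u - 3)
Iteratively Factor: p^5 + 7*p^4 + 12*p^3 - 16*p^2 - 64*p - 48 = (p + 2)*(p^4 + 5*p^3 + 2*p^2 - 20*p - 24) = (p - 2)*(p + 2)*(p^3 + 7*p^2 + 16*p + 12) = (p - 2)*(p + 2)^2*(p^2 + 5*p + 6) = (p - 2)*(p + 2)^3*(p + 3)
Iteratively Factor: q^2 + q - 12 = (q + 4)*(q - 3)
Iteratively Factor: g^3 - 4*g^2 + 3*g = (g - 1)*(g^2 - 3*g) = (g - 3)*(g - 1)*(g)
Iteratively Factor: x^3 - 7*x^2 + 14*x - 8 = (x - 2)*(x^2 - 5*x + 4) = (x - 2)*(x - 1)*(x - 4)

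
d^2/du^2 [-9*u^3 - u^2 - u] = -54*u - 2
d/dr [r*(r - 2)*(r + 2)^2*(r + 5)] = 5*r^4 + 28*r^3 + 18*r^2 - 56*r - 40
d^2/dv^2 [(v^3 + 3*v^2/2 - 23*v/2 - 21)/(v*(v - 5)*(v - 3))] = (19*v^6 - 159*v^5 + 165*v^4 + 2371*v^3 - 9954*v^2 + 15120*v - 9450)/(v^3*(v^6 - 24*v^5 + 237*v^4 - 1232*v^3 + 3555*v^2 - 5400*v + 3375))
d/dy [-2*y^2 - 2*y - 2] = -4*y - 2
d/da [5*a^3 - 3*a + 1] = 15*a^2 - 3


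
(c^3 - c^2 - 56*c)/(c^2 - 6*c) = (c^2 - c - 56)/(c - 6)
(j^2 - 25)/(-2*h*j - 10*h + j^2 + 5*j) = (5 - j)/(2*h - j)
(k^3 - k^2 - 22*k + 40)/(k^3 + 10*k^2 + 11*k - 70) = (k - 4)/(k + 7)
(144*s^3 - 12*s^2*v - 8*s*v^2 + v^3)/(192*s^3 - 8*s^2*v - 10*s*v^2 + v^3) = (6*s - v)/(8*s - v)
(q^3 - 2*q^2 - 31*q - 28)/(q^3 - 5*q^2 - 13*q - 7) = (q + 4)/(q + 1)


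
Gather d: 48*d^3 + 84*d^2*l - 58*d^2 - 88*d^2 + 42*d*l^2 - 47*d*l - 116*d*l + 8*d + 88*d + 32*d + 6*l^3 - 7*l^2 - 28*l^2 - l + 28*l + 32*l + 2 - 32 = 48*d^3 + d^2*(84*l - 146) + d*(42*l^2 - 163*l + 128) + 6*l^3 - 35*l^2 + 59*l - 30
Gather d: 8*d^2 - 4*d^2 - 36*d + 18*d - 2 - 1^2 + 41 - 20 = 4*d^2 - 18*d + 18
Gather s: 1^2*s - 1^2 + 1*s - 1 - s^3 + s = -s^3 + 3*s - 2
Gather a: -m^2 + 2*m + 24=-m^2 + 2*m + 24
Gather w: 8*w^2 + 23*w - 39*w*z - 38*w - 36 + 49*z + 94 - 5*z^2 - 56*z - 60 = 8*w^2 + w*(-39*z - 15) - 5*z^2 - 7*z - 2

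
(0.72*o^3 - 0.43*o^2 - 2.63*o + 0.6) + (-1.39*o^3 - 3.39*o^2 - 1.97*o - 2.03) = -0.67*o^3 - 3.82*o^2 - 4.6*o - 1.43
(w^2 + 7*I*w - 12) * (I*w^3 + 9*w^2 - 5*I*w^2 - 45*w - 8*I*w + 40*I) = I*w^5 + 2*w^4 - 5*I*w^4 - 10*w^3 + 43*I*w^3 - 52*w^2 - 215*I*w^2 + 260*w + 96*I*w - 480*I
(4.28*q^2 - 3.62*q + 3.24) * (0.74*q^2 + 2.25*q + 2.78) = 3.1672*q^4 + 6.9512*q^3 + 6.151*q^2 - 2.7736*q + 9.0072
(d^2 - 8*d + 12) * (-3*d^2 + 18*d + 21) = -3*d^4 + 42*d^3 - 159*d^2 + 48*d + 252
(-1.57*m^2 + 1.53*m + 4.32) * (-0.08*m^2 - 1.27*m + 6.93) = 0.1256*m^4 + 1.8715*m^3 - 13.1688*m^2 + 5.1165*m + 29.9376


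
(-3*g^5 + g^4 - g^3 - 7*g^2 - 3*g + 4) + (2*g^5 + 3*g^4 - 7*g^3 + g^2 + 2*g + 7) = -g^5 + 4*g^4 - 8*g^3 - 6*g^2 - g + 11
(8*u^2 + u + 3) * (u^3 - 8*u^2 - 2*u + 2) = 8*u^5 - 63*u^4 - 21*u^3 - 10*u^2 - 4*u + 6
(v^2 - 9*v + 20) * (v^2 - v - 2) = v^4 - 10*v^3 + 27*v^2 - 2*v - 40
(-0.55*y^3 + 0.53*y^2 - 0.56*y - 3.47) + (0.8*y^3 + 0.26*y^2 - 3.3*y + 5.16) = 0.25*y^3 + 0.79*y^2 - 3.86*y + 1.69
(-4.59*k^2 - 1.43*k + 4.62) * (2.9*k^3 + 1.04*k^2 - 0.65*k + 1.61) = -13.311*k^5 - 8.9206*k^4 + 14.8943*k^3 - 1.6556*k^2 - 5.3053*k + 7.4382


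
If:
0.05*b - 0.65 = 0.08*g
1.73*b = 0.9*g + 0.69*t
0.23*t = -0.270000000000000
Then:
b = -6.96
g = -12.47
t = -1.17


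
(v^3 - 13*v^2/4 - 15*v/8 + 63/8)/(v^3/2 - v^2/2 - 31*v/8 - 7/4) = (-8*v^3 + 26*v^2 + 15*v - 63)/(-4*v^3 + 4*v^2 + 31*v + 14)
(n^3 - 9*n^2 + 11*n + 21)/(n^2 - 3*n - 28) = (n^2 - 2*n - 3)/(n + 4)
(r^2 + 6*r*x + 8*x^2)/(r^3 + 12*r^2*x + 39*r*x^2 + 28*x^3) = (r + 2*x)/(r^2 + 8*r*x + 7*x^2)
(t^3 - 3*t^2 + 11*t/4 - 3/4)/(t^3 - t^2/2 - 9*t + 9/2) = (2*t^2 - 5*t + 3)/(2*(t^2 - 9))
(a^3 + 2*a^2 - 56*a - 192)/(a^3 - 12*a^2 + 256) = (a + 6)/(a - 8)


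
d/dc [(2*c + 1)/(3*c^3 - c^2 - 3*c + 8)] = (6*c^3 - 2*c^2 - 6*c + (2*c + 1)*(-9*c^2 + 2*c + 3) + 16)/(3*c^3 - c^2 - 3*c + 8)^2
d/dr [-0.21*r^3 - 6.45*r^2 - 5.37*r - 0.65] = -0.63*r^2 - 12.9*r - 5.37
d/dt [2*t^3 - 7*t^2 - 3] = 2*t*(3*t - 7)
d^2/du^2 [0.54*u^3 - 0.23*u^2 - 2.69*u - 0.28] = 3.24*u - 0.46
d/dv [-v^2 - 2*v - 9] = -2*v - 2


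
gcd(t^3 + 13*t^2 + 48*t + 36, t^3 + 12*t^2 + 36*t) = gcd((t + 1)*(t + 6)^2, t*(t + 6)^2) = t^2 + 12*t + 36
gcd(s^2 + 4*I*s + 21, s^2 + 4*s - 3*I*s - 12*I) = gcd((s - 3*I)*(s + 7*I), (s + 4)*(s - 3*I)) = s - 3*I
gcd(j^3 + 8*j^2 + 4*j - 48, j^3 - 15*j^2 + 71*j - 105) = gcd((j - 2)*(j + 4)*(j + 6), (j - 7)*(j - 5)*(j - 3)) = 1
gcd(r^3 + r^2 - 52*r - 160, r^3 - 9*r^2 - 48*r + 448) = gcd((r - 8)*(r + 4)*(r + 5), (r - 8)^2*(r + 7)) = r - 8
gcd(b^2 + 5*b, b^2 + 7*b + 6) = 1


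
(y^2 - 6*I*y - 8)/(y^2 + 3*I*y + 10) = (y - 4*I)/(y + 5*I)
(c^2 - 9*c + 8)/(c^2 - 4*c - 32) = (c - 1)/(c + 4)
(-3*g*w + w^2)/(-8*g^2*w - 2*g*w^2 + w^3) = (3*g - w)/(8*g^2 + 2*g*w - w^2)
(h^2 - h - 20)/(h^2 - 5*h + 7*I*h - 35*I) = (h + 4)/(h + 7*I)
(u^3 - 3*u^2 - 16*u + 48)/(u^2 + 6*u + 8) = (u^2 - 7*u + 12)/(u + 2)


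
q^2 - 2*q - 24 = (q - 6)*(q + 4)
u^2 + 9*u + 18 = (u + 3)*(u + 6)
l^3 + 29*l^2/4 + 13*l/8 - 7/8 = (l - 1/4)*(l + 1/2)*(l + 7)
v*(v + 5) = v^2 + 5*v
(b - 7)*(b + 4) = b^2 - 3*b - 28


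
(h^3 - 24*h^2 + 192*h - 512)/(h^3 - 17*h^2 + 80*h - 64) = (h - 8)/(h - 1)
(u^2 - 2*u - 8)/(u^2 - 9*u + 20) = (u + 2)/(u - 5)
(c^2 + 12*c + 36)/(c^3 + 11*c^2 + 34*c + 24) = (c + 6)/(c^2 + 5*c + 4)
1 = 1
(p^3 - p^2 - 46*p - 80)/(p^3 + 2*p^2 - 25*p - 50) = (p - 8)/(p - 5)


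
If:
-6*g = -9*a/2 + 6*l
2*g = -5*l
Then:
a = -2*l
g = -5*l/2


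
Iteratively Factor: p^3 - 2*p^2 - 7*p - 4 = (p - 4)*(p^2 + 2*p + 1) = (p - 4)*(p + 1)*(p + 1)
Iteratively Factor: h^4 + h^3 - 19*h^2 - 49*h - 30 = (h + 2)*(h^3 - h^2 - 17*h - 15) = (h + 1)*(h + 2)*(h^2 - 2*h - 15) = (h - 5)*(h + 1)*(h + 2)*(h + 3)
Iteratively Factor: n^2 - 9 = (n - 3)*(n + 3)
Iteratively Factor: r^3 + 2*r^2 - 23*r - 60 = (r + 4)*(r^2 - 2*r - 15) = (r - 5)*(r + 4)*(r + 3)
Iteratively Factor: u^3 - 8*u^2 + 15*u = (u - 5)*(u^2 - 3*u) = (u - 5)*(u - 3)*(u)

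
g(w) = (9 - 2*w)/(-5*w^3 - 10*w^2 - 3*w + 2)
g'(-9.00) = 0.00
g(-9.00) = 0.01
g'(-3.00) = 0.34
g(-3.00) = 0.27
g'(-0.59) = -22.56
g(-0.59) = 7.74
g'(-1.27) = 3509.06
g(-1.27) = -149.70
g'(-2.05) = 3.66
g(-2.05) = 1.42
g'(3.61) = 0.01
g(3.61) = -0.00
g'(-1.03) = -6049.02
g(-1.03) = -199.77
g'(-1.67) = 23.50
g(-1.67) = 5.12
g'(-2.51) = 0.93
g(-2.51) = 0.55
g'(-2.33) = 1.49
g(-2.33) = 0.76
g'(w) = (9 - 2*w)*(15*w^2 + 20*w + 3)/(-5*w^3 - 10*w^2 - 3*w + 2)^2 - 2/(-5*w^3 - 10*w^2 - 3*w + 2)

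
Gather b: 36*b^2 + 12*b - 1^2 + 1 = 36*b^2 + 12*b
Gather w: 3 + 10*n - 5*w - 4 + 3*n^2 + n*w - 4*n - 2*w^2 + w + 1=3*n^2 + 6*n - 2*w^2 + w*(n - 4)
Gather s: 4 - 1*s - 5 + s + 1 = 0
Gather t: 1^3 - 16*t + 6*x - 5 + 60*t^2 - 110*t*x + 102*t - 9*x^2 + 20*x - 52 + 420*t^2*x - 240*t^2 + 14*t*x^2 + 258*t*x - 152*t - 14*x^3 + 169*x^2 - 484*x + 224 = t^2*(420*x - 180) + t*(14*x^2 + 148*x - 66) - 14*x^3 + 160*x^2 - 458*x + 168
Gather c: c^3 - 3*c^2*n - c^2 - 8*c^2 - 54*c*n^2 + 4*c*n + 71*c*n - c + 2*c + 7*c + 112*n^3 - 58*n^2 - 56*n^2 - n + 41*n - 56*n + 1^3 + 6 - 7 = c^3 + c^2*(-3*n - 9) + c*(-54*n^2 + 75*n + 8) + 112*n^3 - 114*n^2 - 16*n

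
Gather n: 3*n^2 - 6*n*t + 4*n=3*n^2 + n*(4 - 6*t)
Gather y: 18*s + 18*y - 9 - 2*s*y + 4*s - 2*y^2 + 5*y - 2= 22*s - 2*y^2 + y*(23 - 2*s) - 11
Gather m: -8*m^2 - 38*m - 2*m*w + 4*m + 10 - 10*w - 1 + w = -8*m^2 + m*(-2*w - 34) - 9*w + 9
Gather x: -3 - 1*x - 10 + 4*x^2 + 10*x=4*x^2 + 9*x - 13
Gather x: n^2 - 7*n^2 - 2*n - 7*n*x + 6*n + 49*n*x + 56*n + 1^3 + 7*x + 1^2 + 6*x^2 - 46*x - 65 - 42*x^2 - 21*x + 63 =-6*n^2 + 60*n - 36*x^2 + x*(42*n - 60)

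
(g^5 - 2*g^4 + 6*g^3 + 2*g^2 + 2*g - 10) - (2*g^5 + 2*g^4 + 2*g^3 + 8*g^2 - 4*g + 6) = -g^5 - 4*g^4 + 4*g^3 - 6*g^2 + 6*g - 16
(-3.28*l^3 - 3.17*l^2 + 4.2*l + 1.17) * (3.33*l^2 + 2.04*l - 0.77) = -10.9224*l^5 - 17.2473*l^4 + 10.0448*l^3 + 14.905*l^2 - 0.8472*l - 0.9009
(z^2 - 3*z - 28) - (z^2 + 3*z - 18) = -6*z - 10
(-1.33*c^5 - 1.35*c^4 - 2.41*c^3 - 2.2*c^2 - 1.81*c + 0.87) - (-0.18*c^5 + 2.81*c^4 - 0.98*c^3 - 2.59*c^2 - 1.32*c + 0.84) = -1.15*c^5 - 4.16*c^4 - 1.43*c^3 + 0.39*c^2 - 0.49*c + 0.03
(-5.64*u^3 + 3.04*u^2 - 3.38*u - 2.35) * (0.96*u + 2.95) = -5.4144*u^4 - 13.7196*u^3 + 5.7232*u^2 - 12.227*u - 6.9325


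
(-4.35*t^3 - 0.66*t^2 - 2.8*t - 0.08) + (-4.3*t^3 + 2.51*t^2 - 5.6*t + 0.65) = -8.65*t^3 + 1.85*t^2 - 8.4*t + 0.57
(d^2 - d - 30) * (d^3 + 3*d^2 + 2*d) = d^5 + 2*d^4 - 31*d^3 - 92*d^2 - 60*d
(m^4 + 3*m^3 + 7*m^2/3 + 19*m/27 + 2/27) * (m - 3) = m^5 - 20*m^3/3 - 170*m^2/27 - 55*m/27 - 2/9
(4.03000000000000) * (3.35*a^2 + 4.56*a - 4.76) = 13.5005*a^2 + 18.3768*a - 19.1828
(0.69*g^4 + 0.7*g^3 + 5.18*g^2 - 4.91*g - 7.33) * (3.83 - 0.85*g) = -0.5865*g^5 + 2.0477*g^4 - 1.722*g^3 + 24.0129*g^2 - 12.5748*g - 28.0739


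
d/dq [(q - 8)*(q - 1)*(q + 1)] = 3*q^2 - 16*q - 1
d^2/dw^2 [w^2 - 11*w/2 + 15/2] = 2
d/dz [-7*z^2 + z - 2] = 1 - 14*z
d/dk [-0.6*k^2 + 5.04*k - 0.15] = 5.04 - 1.2*k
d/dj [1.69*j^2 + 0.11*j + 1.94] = 3.38*j + 0.11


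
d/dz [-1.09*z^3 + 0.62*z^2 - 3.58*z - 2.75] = -3.27*z^2 + 1.24*z - 3.58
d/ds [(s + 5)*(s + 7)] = 2*s + 12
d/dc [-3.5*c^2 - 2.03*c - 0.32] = -7.0*c - 2.03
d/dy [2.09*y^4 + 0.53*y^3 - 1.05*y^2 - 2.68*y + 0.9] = 8.36*y^3 + 1.59*y^2 - 2.1*y - 2.68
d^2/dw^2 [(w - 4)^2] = 2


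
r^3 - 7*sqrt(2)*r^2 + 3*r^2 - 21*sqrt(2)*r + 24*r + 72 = (r + 3)*(r - 4*sqrt(2))*(r - 3*sqrt(2))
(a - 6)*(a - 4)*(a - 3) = a^3 - 13*a^2 + 54*a - 72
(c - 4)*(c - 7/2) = c^2 - 15*c/2 + 14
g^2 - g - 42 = (g - 7)*(g + 6)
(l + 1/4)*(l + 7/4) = l^2 + 2*l + 7/16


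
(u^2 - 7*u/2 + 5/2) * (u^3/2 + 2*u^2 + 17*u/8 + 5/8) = u^5/2 + u^4/4 - 29*u^3/8 - 29*u^2/16 + 25*u/8 + 25/16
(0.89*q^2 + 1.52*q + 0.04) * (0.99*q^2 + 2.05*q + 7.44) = 0.8811*q^4 + 3.3293*q^3 + 9.7772*q^2 + 11.3908*q + 0.2976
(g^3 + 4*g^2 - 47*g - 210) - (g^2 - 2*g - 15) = g^3 + 3*g^2 - 45*g - 195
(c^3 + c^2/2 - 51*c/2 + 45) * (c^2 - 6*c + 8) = c^5 - 11*c^4/2 - 41*c^3/2 + 202*c^2 - 474*c + 360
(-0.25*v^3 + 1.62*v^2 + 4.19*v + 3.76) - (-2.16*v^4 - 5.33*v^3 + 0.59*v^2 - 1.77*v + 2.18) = 2.16*v^4 + 5.08*v^3 + 1.03*v^2 + 5.96*v + 1.58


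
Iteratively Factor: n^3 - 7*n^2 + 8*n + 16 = (n + 1)*(n^2 - 8*n + 16) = (n - 4)*(n + 1)*(n - 4)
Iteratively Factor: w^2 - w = (w)*(w - 1)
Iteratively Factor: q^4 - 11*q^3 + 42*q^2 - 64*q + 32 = (q - 4)*(q^3 - 7*q^2 + 14*q - 8) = (q - 4)^2*(q^2 - 3*q + 2) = (q - 4)^2*(q - 1)*(q - 2)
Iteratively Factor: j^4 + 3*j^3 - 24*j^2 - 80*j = (j)*(j^3 + 3*j^2 - 24*j - 80) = j*(j + 4)*(j^2 - j - 20) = j*(j - 5)*(j + 4)*(j + 4)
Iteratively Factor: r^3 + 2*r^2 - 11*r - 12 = (r - 3)*(r^2 + 5*r + 4) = (r - 3)*(r + 4)*(r + 1)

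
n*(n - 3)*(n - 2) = n^3 - 5*n^2 + 6*n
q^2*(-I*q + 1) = -I*q^3 + q^2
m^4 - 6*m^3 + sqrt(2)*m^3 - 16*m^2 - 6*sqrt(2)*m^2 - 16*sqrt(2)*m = m*(m - 8)*(m + 2)*(m + sqrt(2))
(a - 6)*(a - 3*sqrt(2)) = a^2 - 6*a - 3*sqrt(2)*a + 18*sqrt(2)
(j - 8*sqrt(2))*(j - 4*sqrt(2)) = j^2 - 12*sqrt(2)*j + 64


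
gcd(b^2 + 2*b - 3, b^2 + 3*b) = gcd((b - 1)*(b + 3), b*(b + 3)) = b + 3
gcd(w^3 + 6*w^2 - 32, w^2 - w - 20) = w + 4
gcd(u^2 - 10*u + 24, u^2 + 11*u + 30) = 1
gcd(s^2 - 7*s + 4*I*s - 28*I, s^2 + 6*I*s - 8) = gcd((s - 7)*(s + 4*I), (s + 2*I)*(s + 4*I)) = s + 4*I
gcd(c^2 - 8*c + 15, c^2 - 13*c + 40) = c - 5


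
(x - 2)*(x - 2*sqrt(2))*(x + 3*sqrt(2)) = x^3 - 2*x^2 + sqrt(2)*x^2 - 12*x - 2*sqrt(2)*x + 24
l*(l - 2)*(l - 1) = l^3 - 3*l^2 + 2*l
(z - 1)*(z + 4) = z^2 + 3*z - 4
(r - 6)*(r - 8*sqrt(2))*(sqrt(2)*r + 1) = sqrt(2)*r^3 - 15*r^2 - 6*sqrt(2)*r^2 - 8*sqrt(2)*r + 90*r + 48*sqrt(2)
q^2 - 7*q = q*(q - 7)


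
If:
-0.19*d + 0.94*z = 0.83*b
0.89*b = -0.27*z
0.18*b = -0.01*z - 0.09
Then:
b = -0.61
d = 12.66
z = 2.02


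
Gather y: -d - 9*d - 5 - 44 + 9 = -10*d - 40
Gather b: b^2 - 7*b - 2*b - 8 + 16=b^2 - 9*b + 8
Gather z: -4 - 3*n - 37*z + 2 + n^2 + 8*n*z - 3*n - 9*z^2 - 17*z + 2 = n^2 - 6*n - 9*z^2 + z*(8*n - 54)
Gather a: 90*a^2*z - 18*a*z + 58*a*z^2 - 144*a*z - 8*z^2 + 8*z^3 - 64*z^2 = 90*a^2*z + a*(58*z^2 - 162*z) + 8*z^3 - 72*z^2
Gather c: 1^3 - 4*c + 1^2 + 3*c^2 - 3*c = 3*c^2 - 7*c + 2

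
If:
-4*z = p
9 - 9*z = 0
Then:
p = -4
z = 1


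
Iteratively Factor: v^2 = (v)*(v)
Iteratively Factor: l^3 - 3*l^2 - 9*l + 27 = (l - 3)*(l^2 - 9) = (l - 3)^2*(l + 3)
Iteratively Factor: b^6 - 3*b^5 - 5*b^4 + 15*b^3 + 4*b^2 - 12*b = (b + 2)*(b^5 - 5*b^4 + 5*b^3 + 5*b^2 - 6*b) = (b + 1)*(b + 2)*(b^4 - 6*b^3 + 11*b^2 - 6*b) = (b - 1)*(b + 1)*(b + 2)*(b^3 - 5*b^2 + 6*b) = (b - 3)*(b - 1)*(b + 1)*(b + 2)*(b^2 - 2*b) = (b - 3)*(b - 2)*(b - 1)*(b + 1)*(b + 2)*(b)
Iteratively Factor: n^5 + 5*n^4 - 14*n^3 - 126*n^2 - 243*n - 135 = (n + 1)*(n^4 + 4*n^3 - 18*n^2 - 108*n - 135) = (n + 1)*(n + 3)*(n^3 + n^2 - 21*n - 45) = (n + 1)*(n + 3)^2*(n^2 - 2*n - 15) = (n - 5)*(n + 1)*(n + 3)^2*(n + 3)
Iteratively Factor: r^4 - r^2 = (r + 1)*(r^3 - r^2) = (r - 1)*(r + 1)*(r^2) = r*(r - 1)*(r + 1)*(r)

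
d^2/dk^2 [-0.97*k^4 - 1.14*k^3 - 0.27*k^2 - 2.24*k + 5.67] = -11.64*k^2 - 6.84*k - 0.54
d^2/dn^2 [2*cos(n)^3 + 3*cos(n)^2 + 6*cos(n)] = -15*cos(n)/2 - 6*cos(2*n) - 9*cos(3*n)/2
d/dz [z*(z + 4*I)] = 2*z + 4*I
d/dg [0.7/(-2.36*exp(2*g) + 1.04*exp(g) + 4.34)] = (3.304*exp(g) - 0.728)*exp(g)/(-2.36*exp(2*g) + 1.04*exp(g) + 4.34)^2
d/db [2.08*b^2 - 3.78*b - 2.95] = 4.16*b - 3.78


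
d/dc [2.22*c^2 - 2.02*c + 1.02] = 4.44*c - 2.02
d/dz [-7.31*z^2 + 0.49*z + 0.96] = 0.49 - 14.62*z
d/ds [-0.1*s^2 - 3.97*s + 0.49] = -0.2*s - 3.97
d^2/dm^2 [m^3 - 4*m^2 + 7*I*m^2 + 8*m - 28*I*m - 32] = 6*m - 8 + 14*I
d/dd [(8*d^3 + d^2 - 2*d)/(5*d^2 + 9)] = 2*(20*d^4 + 113*d^2 + 9*d - 9)/(25*d^4 + 90*d^2 + 81)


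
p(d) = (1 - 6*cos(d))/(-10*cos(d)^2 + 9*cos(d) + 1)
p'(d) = (1 - 6*cos(d))*(-20*sin(d)*cos(d) + 9*sin(d))/(-10*cos(d)^2 + 9*cos(d) + 1)^2 + 6*sin(d)/(-10*cos(d)^2 + 9*cos(d) + 1)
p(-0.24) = -15.72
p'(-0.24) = -131.55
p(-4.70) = 1.21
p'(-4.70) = 19.39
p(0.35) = -7.36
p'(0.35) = 42.45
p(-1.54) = 0.64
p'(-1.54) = -8.98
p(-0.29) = -10.75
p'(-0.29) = -74.58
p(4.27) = -0.76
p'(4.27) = -1.42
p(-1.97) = -0.83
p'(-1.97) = -1.83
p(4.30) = -0.81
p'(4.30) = -1.69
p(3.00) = -0.39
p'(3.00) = 0.04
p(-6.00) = -11.28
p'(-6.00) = 80.10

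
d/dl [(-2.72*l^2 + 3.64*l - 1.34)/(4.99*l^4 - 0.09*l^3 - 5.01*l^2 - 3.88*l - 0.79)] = (27.1456*l^5 - 54.7356*l^4 + 27.4016*l^3 + 28.4282*l^2 - 9.1292*l - 8.0748)/(24.9001*l^8 - 0.8982*l^7 - 49.9917*l^6 - 37.8206*l^5 + 17.9143*l^4 + 39.0198*l^3 + 22.9702*l^2 + 6.1304*l + 0.6241)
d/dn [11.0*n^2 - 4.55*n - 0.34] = 22.0*n - 4.55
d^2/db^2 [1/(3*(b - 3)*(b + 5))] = 2*((b - 3)^2 + (b - 3)*(b + 5) + (b + 5)^2)/(3*(b - 3)^3*(b + 5)^3)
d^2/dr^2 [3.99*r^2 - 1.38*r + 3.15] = 7.98000000000000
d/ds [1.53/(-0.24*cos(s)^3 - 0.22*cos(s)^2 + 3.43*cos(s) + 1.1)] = (-1.1016*cos(s)^2 - 0.6732*cos(s) + 5.2479)*sin(s)/(0.24*cos(s)^3 + 0.22*cos(s)^2 - 3.43*cos(s) - 1.1)^2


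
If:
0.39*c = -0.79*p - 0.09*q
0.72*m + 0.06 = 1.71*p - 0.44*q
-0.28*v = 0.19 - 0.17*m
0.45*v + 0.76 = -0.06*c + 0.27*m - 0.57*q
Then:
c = -1.51795014763732*v - 0.455864161898765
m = 1.64705882352941*v + 1.11764705882353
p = 0.732222646259762*v + 0.311166140764891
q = 0.150496300370492*v - 0.755935867374949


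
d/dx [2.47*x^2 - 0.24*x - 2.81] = 4.94*x - 0.24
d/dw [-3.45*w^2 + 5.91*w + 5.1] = 5.91 - 6.9*w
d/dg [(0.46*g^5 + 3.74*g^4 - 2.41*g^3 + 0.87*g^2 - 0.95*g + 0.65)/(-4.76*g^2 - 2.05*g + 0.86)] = (-6.5688*g^6 - 39.3768*g^5 - 9.5514*g^4 + 22.7466*g^3 - 12.5233*g^2 + 7.6844*g + 0.5155)/(22.6576*g^4 + 19.516*g^3 - 3.9847*g^2 - 3.526*g + 0.7396)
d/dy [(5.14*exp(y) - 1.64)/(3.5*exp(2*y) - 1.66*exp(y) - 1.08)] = (-17.99*exp(2*y) + 11.48*exp(y) - 8.2736)*exp(y)/(12.25*exp(4*y) - 11.62*exp(3*y) - 4.8044*exp(2*y) + 3.5856*exp(y) + 1.1664)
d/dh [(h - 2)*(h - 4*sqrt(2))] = 2*h - 4*sqrt(2) - 2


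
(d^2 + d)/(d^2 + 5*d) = (d + 1)/(d + 5)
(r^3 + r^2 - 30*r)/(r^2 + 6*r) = r - 5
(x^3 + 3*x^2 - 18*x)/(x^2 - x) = (x^2 + 3*x - 18)/(x - 1)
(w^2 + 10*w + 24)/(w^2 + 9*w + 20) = (w + 6)/(w + 5)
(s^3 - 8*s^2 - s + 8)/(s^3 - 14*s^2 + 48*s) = (s^2 - 1)/(s*(s - 6))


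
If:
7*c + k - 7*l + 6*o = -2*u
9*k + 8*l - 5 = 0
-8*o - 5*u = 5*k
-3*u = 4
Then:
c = 41*o/35 - 115/168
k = 4/3 - 8*o/5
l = 9*o/5 - 7/8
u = -4/3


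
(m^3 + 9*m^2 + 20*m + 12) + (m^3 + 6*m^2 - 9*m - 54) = 2*m^3 + 15*m^2 + 11*m - 42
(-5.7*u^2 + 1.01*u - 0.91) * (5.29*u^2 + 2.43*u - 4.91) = -30.153*u^4 - 8.5081*u^3 + 25.6274*u^2 - 7.1704*u + 4.4681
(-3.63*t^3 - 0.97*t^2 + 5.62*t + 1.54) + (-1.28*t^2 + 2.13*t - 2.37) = -3.63*t^3 - 2.25*t^2 + 7.75*t - 0.83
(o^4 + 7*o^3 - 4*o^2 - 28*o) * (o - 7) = o^5 - 53*o^3 + 196*o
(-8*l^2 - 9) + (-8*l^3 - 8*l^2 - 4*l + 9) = -8*l^3 - 16*l^2 - 4*l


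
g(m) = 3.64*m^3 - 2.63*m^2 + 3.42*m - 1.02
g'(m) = 10.92*m^2 - 5.26*m + 3.42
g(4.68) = 330.49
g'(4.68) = 217.98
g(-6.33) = -1051.29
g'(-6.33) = 474.27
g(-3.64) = -223.87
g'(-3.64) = 167.25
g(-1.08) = -12.37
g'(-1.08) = 21.84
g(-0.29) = -2.32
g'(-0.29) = 5.86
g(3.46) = 130.10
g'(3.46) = 115.95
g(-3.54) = -207.56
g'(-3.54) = 158.89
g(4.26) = 247.22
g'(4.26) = 179.18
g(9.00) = 2470.29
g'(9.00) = 840.60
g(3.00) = 83.85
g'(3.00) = 85.92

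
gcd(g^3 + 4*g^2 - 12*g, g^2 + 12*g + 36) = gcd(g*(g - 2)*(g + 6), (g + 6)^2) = g + 6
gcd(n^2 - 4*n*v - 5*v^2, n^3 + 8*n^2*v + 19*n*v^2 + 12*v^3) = n + v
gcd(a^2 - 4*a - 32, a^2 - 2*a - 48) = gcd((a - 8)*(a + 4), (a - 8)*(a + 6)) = a - 8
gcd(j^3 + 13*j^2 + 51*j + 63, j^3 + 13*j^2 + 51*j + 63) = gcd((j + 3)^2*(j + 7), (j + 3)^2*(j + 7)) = j^3 + 13*j^2 + 51*j + 63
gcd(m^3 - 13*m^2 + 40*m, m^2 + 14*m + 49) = 1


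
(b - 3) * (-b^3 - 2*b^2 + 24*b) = -b^4 + b^3 + 30*b^2 - 72*b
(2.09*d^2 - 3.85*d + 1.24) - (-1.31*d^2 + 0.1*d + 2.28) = 3.4*d^2 - 3.95*d - 1.04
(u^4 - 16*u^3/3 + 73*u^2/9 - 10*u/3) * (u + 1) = u^5 - 13*u^4/3 + 25*u^3/9 + 43*u^2/9 - 10*u/3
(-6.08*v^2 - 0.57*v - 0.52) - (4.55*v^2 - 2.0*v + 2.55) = -10.63*v^2 + 1.43*v - 3.07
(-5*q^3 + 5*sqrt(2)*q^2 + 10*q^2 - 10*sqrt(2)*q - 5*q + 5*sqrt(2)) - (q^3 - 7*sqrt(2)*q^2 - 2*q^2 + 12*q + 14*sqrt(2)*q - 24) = -6*q^3 + 12*q^2 + 12*sqrt(2)*q^2 - 24*sqrt(2)*q - 17*q + 5*sqrt(2) + 24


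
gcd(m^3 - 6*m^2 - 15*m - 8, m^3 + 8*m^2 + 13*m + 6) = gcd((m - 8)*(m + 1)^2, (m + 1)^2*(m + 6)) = m^2 + 2*m + 1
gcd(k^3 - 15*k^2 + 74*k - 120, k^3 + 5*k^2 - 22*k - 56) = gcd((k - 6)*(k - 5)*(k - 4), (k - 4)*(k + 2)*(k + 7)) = k - 4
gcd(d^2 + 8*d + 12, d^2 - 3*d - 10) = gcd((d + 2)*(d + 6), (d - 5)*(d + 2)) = d + 2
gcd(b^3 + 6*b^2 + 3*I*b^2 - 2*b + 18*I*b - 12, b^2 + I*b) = b + I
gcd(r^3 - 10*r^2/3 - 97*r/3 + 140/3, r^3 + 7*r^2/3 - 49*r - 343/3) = r - 7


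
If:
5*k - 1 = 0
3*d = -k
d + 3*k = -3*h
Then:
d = -1/15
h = -8/45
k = 1/5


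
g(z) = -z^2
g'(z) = -2*z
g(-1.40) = -1.96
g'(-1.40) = 2.80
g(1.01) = -1.02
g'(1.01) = -2.02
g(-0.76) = -0.58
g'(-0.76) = 1.52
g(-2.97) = -8.82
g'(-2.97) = 5.94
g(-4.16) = -17.31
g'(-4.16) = 8.32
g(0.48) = -0.23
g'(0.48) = -0.96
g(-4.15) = -17.22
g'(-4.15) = 8.30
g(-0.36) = -0.13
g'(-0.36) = 0.72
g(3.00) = -9.00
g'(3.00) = -6.00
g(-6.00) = -36.00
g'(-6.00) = 12.00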